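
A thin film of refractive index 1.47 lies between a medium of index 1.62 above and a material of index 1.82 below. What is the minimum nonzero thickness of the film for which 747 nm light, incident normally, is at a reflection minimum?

254 nm

Ray reflecting at the top interface goes from n = 1.62 toward n = 1.47: no phase shift.
Ray reflecting at the bottom interface goes from n = 1.47 toward n = 1.82: a half-wave phase shift.
Net: one phase inversion between the two reflected rays.
For minimum reflection here: 2 n t = m λ.
Minimum nonzero at m = 1: t = λ / (2 n) = 747 / (2 × 1.47) = 254 nm.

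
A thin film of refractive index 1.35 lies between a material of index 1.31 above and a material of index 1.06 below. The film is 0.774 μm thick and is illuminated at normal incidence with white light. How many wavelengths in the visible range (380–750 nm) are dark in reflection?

Ray reflecting at the top interface goes from n = 1.31 toward n = 1.35: a half-wave phase shift.
At the lower boundary (n = 1.35 to n = 1.06) the reflected ray undergoes no phase shift.
Exactly one π shift → a net half-wave offset.
So the condition for destructive reflection is 2 n t = m λ.
λ = 2 n t / m = 2090 / m nm.
m=2: 1045 nm (IR); m=3: 697 nm (visible); m=4: 522 nm (visible); m=5: 418 nm (visible); m=6: 348 nm (UV).

3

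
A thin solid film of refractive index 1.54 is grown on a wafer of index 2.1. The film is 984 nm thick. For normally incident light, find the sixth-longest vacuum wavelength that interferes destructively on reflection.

551 nm

Ray reflecting at the top interface goes from n = 1.0 toward n = 1.54: a half-wave phase shift.
At the lower boundary (n = 1.54 to n = 2.1) the reflected ray undergoes a half-wave phase shift.
Net: no relative phase inversion (both shifts match).
For dark reflection here: 2 n t = (m + ½) λ.
λ = 2 n t / (m + ½). The sixth-longest wavelength is m = 5: λ = 2 × 1.54 × 984 / 5.50 = 551 nm.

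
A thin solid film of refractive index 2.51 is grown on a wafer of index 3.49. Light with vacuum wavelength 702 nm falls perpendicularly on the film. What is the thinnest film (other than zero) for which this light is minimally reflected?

69.9 nm

Ray reflecting at the top interface goes from n = 1.0 toward n = 2.51: a half-wave phase shift.
At the lower boundary (n = 2.51 to n = 3.49) the reflected ray undergoes a half-wave phase shift.
Net: no relative phase inversion (both shifts match).
For weak reflection here: 2 n t = (m + ½) λ.
Minimum at m = 0: t = λ / (4 n) = 702 / (4 × 2.51) = 69.9 nm.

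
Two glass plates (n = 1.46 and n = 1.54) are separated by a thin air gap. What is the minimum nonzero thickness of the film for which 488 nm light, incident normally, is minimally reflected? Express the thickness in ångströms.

Top surface (1.46 → 1.0): reflection off a lower-index medium gives no phase shift.
Ray reflecting at the bottom interface goes from n = 1.0 toward n = 1.54: a half-wave phase shift.
Exactly one π shift → a net half-wave offset.
With one net inversion, destructive interference in reflection requires 2 n t = m λ.
Minimum nonzero at m = 1: t = λ / (2 n) = 488 / (2 × 1.0) = 244 nm.

2440 Å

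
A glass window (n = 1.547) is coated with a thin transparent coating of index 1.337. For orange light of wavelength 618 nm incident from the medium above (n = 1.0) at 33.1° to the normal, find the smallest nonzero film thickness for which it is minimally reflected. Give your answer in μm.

0.127 μm

Ray reflecting at the top interface goes from n = 1.0 toward n = 1.337: a half-wave phase shift.
At the lower boundary (n = 1.337 to n = 1.547) the reflected ray undergoes a half-wave phase shift.
The two reflections carry the same phase change, so no net offset.
So the condition for destructive reflection is 2 n t cos θ_r = (m + ½) λ.
Snell's law: 1.0 sin 33.1° = 1.337 sin θ_r → sin θ_r = 0.408, cos θ_r = 0.913.
Minimum at m = 0: t = λ / (4 n cos θ_r) = 618 / (4 × 1.337 × 0.913) = 127 nm.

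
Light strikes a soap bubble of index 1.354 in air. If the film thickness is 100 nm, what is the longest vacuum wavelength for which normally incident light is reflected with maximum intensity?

Ray reflecting at the top interface goes from n = 1.0 toward n = 1.354: a half-wave phase shift.
At the lower boundary (n = 1.354 to n = 1.0) the reflected ray undergoes no phase shift.
Exactly one π shift → a net half-wave offset.
With one net inversion, constructive interference in reflection requires 2 n t = (m + ½) λ.
λ = 2 n t / (m + ½). The longest wavelength is m = 0: λ = 2 × 1.354 × 100 / 0.500 = 542 nm.

542 nm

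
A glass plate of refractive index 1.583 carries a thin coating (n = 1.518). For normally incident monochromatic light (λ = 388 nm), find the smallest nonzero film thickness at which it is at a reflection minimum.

63.9 nm

At the upper boundary (n = 1.0 to n = 1.518) the reflected ray undergoes a half-wave phase shift.
At the lower boundary (n = 1.518 to n = 1.583) the reflected ray undergoes a half-wave phase shift.
Zero or two π shifts → no net half-wave offset.
So the condition for destructive reflection is 2 n t = (m + ½) λ.
Minimum at m = 0: t = λ / (4 n) = 388 / (4 × 1.518) = 63.9 nm.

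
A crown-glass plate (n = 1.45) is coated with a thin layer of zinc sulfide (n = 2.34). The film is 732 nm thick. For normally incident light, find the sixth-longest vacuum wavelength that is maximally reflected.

623 nm

Ray reflecting at the top interface goes from n = 1.0 toward n = 2.34: a half-wave phase shift.
Bottom surface (2.34 → 1.45): reflection off a lower-index medium gives no phase shift.
Net: one phase inversion between the two reflected rays.
With one net inversion, constructive interference in reflection requires 2 n t = (m + ½) λ.
λ = 2 n t / (m + ½). The sixth-longest wavelength is m = 5: λ = 2 × 2.34 × 732 / 5.50 = 623 nm.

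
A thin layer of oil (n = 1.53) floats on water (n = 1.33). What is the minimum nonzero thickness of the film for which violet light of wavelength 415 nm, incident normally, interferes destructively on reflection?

136 nm

At the upper boundary (n = 1.0 to n = 1.53) the reflected ray undergoes a half-wave phase shift.
Ray reflecting at the bottom interface goes from n = 1.53 toward n = 1.33: no phase shift.
Net: one phase inversion between the two reflected rays.
With one net inversion, destructive interference in reflection requires 2 n t = m λ.
Minimum nonzero at m = 1: t = λ / (2 n) = 415 / (2 × 1.53) = 136 nm.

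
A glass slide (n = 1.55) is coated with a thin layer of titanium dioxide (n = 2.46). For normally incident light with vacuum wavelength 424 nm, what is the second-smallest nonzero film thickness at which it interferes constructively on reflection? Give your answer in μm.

Ray reflecting at the top interface goes from n = 1.0 toward n = 2.46: a half-wave phase shift.
Ray reflecting at the bottom interface goes from n = 2.46 toward n = 1.55: no phase shift.
Exactly one π shift → a net half-wave offset.
For bright reflection here: 2 n t = (m + ½) λ.
The second-smallest nonzero thickness corresponds to m = 1: t = (m + ½) λ / (2 n) = 1.50 × 424 / (2 × 2.46) = 129 nm.

0.129 μm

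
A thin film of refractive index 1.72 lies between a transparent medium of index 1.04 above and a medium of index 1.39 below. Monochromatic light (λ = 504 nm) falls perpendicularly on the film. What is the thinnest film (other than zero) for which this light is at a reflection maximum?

Ray reflecting at the top interface goes from n = 1.04 toward n = 1.72: a half-wave phase shift.
Ray reflecting at the bottom interface goes from n = 1.72 toward n = 1.39: no phase shift.
Net: one phase inversion between the two reflected rays.
So the condition for constructive reflection is 2 n t = (m + ½) λ.
Minimum at m = 0: t = λ / (4 n) = 504 / (4 × 1.72) = 73.3 nm.

73.3 nm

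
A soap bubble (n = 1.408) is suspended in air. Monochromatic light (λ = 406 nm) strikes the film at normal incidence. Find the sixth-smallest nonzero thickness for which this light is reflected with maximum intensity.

Ray reflecting at the top interface goes from n = 1.0 toward n = 1.408: a half-wave phase shift.
Ray reflecting at the bottom interface goes from n = 1.408 toward n = 1.0: no phase shift.
Exactly one π shift → a net half-wave offset.
For maximum reflection here: 2 n t = (m + ½) λ.
The sixth-smallest nonzero thickness corresponds to m = 5: t = (m + ½) λ / (2 n) = 5.50 × 406 / (2 × 1.408) = 793 nm.

793 nm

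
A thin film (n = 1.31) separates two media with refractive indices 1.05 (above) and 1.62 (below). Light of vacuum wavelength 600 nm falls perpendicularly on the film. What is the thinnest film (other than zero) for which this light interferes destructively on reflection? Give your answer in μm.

Top surface (1.05 → 1.31): reflection off a higher-index medium gives a half-wave phase shift.
Bottom surface (1.31 → 1.62): reflection off a higher-index medium gives a half-wave phase shift.
Net: no relative phase inversion (both shifts match).
For dark reflection here: 2 n t = (m + ½) λ.
Minimum at m = 0: t = λ / (4 n) = 600 / (4 × 1.31) = 115 nm.

0.115 μm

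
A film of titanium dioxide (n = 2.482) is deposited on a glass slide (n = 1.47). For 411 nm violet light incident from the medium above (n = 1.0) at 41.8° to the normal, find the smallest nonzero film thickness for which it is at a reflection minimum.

86.0 nm

At the upper boundary (n = 1.0 to n = 2.482) the reflected ray undergoes a half-wave phase shift.
At the lower boundary (n = 2.482 to n = 1.47) the reflected ray undergoes no phase shift.
The two reflections differ by half a wavelength.
With one net inversion, destructive interference in reflection requires 2 n t cos θ_r = m λ.
Snell's law: 1.0 sin 41.8° = 2.482 sin θ_r → sin θ_r = 0.269, cos θ_r = 0.963.
Minimum nonzero at m = 1: t = λ / (2 n cos θ_r) = 411 / (2 × 2.482 × 0.963) = 86.0 nm.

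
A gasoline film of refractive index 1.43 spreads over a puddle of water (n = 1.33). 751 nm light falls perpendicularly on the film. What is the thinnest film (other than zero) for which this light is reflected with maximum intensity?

Top surface (1.0 → 1.43): reflection off a higher-index medium gives a half-wave phase shift.
At the lower boundary (n = 1.43 to n = 1.33) the reflected ray undergoes no phase shift.
Exactly one π shift → a net half-wave offset.
With one net inversion, constructive interference in reflection requires 2 n t = (m + ½) λ.
Minimum at m = 0: t = λ / (4 n) = 751 / (4 × 1.43) = 131 nm.

131 nm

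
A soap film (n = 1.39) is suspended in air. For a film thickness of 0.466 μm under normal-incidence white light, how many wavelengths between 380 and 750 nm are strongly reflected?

1

Top surface (1.0 → 1.39): reflection off a higher-index medium gives a half-wave phase shift.
At the lower boundary (n = 1.39 to n = 1.0) the reflected ray undergoes no phase shift.
Exactly one π shift → a net half-wave offset.
With one net inversion, constructive interference in reflection requires 2 n t = (m + ½) λ.
λ = 2 n t / (m + ½) = 1295 / (m + ½) nm.
m=1: 864 nm (IR); m=2: 518 nm (visible); m=3: 370 nm (UV).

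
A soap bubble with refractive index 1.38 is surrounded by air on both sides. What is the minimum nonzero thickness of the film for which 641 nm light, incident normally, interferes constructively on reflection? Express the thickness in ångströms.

Top surface (1.0 → 1.38): reflection off a higher-index medium gives a half-wave phase shift.
At the lower boundary (n = 1.38 to n = 1.0) the reflected ray undergoes no phase shift.
Exactly one π shift → a net half-wave offset.
So the condition for constructive reflection is 2 n t = (m + ½) λ.
Minimum at m = 0: t = λ / (4 n) = 641 / (4 × 1.38) = 116 nm.

1161 Å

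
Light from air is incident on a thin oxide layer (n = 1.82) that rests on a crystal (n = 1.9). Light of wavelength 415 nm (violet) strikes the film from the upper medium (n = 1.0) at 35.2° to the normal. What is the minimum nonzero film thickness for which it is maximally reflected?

Top surface (1.0 → 1.82): reflection off a higher-index medium gives a half-wave phase shift.
At the lower boundary (n = 1.82 to n = 1.9) the reflected ray undergoes a half-wave phase shift.
The two reflections carry the same phase change, so no net offset.
With no net inversion, constructive interference in reflection requires 2 n t cos θ_r = m λ.
Snell's law: 1.0 sin 35.2° = 1.82 sin θ_r → sin θ_r = 0.317, cos θ_r = 0.949.
Minimum nonzero at m = 1: t = λ / (2 n cos θ_r) = 415 / (2 × 1.82 × 0.949) = 120 nm.

120 nm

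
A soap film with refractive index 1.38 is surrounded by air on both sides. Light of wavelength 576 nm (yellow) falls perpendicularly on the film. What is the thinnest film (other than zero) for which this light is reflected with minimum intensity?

209 nm

Top surface (1.0 → 1.38): reflection off a higher-index medium gives a half-wave phase shift.
Ray reflecting at the bottom interface goes from n = 1.38 toward n = 1.0: no phase shift.
Net: one phase inversion between the two reflected rays.
With one net inversion, destructive interference in reflection requires 2 n t = m λ.
Minimum nonzero at m = 1: t = λ / (2 n) = 576 / (2 × 1.38) = 209 nm.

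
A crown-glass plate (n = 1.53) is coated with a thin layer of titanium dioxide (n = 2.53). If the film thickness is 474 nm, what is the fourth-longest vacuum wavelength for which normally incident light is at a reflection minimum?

600 nm

Top surface (1.0 → 2.53): reflection off a higher-index medium gives a half-wave phase shift.
Bottom surface (2.53 → 1.53): reflection off a lower-index medium gives no phase shift.
Net: one phase inversion between the two reflected rays.
For minimum reflection here: 2 n t = m λ.
λ = 2 n t / m. The fourth-longest wavelength is m = 4: λ = 2 × 2.53 × 474 / 4.00 = 600 nm.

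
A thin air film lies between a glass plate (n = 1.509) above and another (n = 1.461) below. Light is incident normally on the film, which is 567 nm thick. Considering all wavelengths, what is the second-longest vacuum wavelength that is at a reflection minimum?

At the upper boundary (n = 1.509 to n = 1.0) the reflected ray undergoes no phase shift.
Bottom surface (1.0 → 1.461): reflection off a higher-index medium gives a half-wave phase shift.
Net: one phase inversion between the two reflected rays.
With one net inversion, destructive interference in reflection requires 2 n t = m λ.
λ = 2 n t / m. The second-longest wavelength is m = 2: λ = 2 × 1.0 × 567 / 2.00 = 567 nm.

567 nm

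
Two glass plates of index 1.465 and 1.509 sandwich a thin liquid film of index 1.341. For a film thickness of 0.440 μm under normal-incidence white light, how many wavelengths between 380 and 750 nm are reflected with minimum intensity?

2

Ray reflecting at the top interface goes from n = 1.465 toward n = 1.341: no phase shift.
Bottom surface (1.341 → 1.509): reflection off a higher-index medium gives a half-wave phase shift.
Net: one phase inversion between the two reflected rays.
With one net inversion, destructive interference in reflection requires 2 n t = m λ.
λ = 2 n t / m = 1180 / m nm.
m=1: 1180 nm (IR); m=2: 590 nm (visible); m=3: 393 nm (visible); m=4: 295 nm (UV).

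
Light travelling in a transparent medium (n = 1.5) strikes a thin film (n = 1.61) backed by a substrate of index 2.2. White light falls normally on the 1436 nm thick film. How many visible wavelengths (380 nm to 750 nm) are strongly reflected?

At the upper boundary (n = 1.5 to n = 1.61) the reflected ray undergoes a half-wave phase shift.
Ray reflecting at the bottom interface goes from n = 1.61 toward n = 2.2: a half-wave phase shift.
Net: no relative phase inversion (both shifts match).
With no net inversion, constructive interference in reflection requires 2 n t = m λ.
λ = 2 n t / m = 4624 / m nm.
m=6: 771 nm (IR); m=7: 661 nm (visible); m=8: 578 nm (visible); m=9: 514 nm (visible); m=10: 462 nm (visible); m=11: 420 nm (visible); m=12: 385 nm (visible); m=13: 356 nm (UV).

6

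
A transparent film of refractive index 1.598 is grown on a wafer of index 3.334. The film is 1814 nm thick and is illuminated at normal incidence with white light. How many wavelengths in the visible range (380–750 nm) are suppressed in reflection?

Top surface (1.0 → 1.598): reflection off a higher-index medium gives a half-wave phase shift.
At the lower boundary (n = 1.598 to n = 3.334) the reflected ray undergoes a half-wave phase shift.
Net: no relative phase inversion (both shifts match).
For minimum reflection here: 2 n t = (m + ½) λ.
λ = 2 n t / (m + ½) = 5798 / (m + ½) nm.
m=7: 773 nm (IR); m=8: 682 nm (visible); m=9: 610 nm (visible); m=10: 552 nm (visible); m=11: 504 nm (visible); m=12: 464 nm (visible); m=13: 429 nm (visible); m=14: 400 nm (visible); m=15: 374 nm (UV).

7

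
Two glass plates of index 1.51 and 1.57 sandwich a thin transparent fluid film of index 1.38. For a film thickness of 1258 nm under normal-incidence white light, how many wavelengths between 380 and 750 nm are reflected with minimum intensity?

5

Ray reflecting at the top interface goes from n = 1.51 toward n = 1.38: no phase shift.
Bottom surface (1.38 → 1.57): reflection off a higher-index medium gives a half-wave phase shift.
The two reflections differ by half a wavelength.
With one net inversion, destructive interference in reflection requires 2 n t = m λ.
λ = 2 n t / m = 3472 / m nm.
m=4: 868 nm (IR); m=5: 694 nm (visible); m=6: 579 nm (visible); m=7: 496 nm (visible); m=8: 434 nm (visible); m=9: 386 nm (visible); m=10: 347 nm (UV).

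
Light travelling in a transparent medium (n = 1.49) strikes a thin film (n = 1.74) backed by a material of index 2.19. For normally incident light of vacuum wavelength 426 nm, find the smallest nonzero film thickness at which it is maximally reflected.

122 nm

Top surface (1.49 → 1.74): reflection off a higher-index medium gives a half-wave phase shift.
Ray reflecting at the bottom interface goes from n = 1.74 toward n = 2.19: a half-wave phase shift.
The two reflections carry the same phase change, so no net offset.
For strong reflection here: 2 n t = m λ.
Minimum nonzero at m = 1: t = λ / (2 n) = 426 / (2 × 1.74) = 122 nm.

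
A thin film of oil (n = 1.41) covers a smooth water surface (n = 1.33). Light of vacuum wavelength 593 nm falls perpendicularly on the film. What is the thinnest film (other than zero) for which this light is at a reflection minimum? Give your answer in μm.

At the upper boundary (n = 1.0 to n = 1.41) the reflected ray undergoes a half-wave phase shift.
Bottom surface (1.41 → 1.33): reflection off a lower-index medium gives no phase shift.
Net: one phase inversion between the two reflected rays.
For minimum reflection here: 2 n t = m λ.
Minimum nonzero at m = 1: t = λ / (2 n) = 593 / (2 × 1.41) = 210 nm.

0.210 μm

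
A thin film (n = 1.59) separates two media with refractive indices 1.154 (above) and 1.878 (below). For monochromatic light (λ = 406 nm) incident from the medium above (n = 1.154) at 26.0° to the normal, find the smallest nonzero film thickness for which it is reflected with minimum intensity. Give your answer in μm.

Top surface (1.154 → 1.59): reflection off a higher-index medium gives a half-wave phase shift.
Bottom surface (1.59 → 1.878): reflection off a higher-index medium gives a half-wave phase shift.
The two reflections carry the same phase change, so no net offset.
For weak reflection here: 2 n t cos θ_r = (m + ½) λ.
Snell's law: 1.154 sin 26.0° = 1.59 sin θ_r → sin θ_r = 0.318, cos θ_r = 0.948.
Minimum at m = 0: t = λ / (4 n cos θ_r) = 406 / (4 × 1.59 × 0.948) = 67.3 nm.

0.0673 μm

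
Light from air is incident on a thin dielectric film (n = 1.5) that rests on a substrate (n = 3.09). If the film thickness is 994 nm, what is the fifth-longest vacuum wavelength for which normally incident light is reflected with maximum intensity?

Top surface (1.0 → 1.5): reflection off a higher-index medium gives a half-wave phase shift.
At the lower boundary (n = 1.5 to n = 3.09) the reflected ray undergoes a half-wave phase shift.
Net: no relative phase inversion (both shifts match).
So the condition for constructive reflection is 2 n t = m λ.
λ = 2 n t / m. The fifth-longest wavelength is m = 5: λ = 2 × 1.5 × 994 / 5.00 = 596 nm.

596 nm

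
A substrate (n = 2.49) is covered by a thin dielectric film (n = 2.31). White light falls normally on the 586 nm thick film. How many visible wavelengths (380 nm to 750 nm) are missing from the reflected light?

Ray reflecting at the top interface goes from n = 1.0 toward n = 2.31: a half-wave phase shift.
At the lower boundary (n = 2.31 to n = 2.49) the reflected ray undergoes a half-wave phase shift.
The two reflections carry the same phase change, so no net offset.
So the condition for destructive reflection is 2 n t = (m + ½) λ.
λ = 2 n t / (m + ½) = 2707 / (m + ½) nm.
m=3: 774 nm (IR); m=4: 602 nm (visible); m=5: 492 nm (visible); m=6: 417 nm (visible); m=7: 361 nm (UV).

3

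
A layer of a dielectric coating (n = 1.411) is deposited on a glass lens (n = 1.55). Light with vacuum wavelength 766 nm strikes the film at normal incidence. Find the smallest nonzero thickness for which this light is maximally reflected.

Top surface (1.0 → 1.411): reflection off a higher-index medium gives a half-wave phase shift.
Ray reflecting at the bottom interface goes from n = 1.411 toward n = 1.55: a half-wave phase shift.
The two reflections carry the same phase change, so no net offset.
For bright reflection here: 2 n t = m λ.
The smallest nonzero thickness corresponds to m = 1: t = m λ / (2 n) = 1.00 × 766 / (2 × 1.411) = 271 nm.

271 nm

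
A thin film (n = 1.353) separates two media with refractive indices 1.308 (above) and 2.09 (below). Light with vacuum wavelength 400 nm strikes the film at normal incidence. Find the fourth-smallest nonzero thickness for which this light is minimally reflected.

517 nm

Ray reflecting at the top interface goes from n = 1.308 toward n = 1.353: a half-wave phase shift.
At the lower boundary (n = 1.353 to n = 2.09) the reflected ray undergoes a half-wave phase shift.
The two reflections carry the same phase change, so no net offset.
So the condition for destructive reflection is 2 n t = (m + ½) λ.
The fourth-smallest nonzero thickness corresponds to m = 3: t = (m + ½) λ / (2 n) = 3.50 × 400 / (2 × 1.353) = 517 nm.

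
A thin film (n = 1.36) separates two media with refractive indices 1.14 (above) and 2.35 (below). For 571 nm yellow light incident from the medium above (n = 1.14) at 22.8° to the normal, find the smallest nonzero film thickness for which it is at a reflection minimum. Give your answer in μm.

0.111 μm

At the upper boundary (n = 1.14 to n = 1.36) the reflected ray undergoes a half-wave phase shift.
Bottom surface (1.36 → 2.35): reflection off a higher-index medium gives a half-wave phase shift.
Zero or two π shifts → no net half-wave offset.
With no net inversion, destructive interference in reflection requires 2 n t cos θ_r = (m + ½) λ.
Snell's law: 1.14 sin 22.8° = 1.36 sin θ_r → sin θ_r = 0.325, cos θ_r = 0.946.
Minimum at m = 0: t = λ / (4 n cos θ_r) = 571 / (4 × 1.36 × 0.946) = 111 nm.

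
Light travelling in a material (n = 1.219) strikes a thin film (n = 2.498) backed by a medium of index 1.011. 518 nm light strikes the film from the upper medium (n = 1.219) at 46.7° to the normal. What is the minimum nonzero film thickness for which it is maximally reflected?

At the upper boundary (n = 1.219 to n = 2.498) the reflected ray undergoes a half-wave phase shift.
Bottom surface (2.498 → 1.011): reflection off a lower-index medium gives no phase shift.
Exactly one π shift → a net half-wave offset.
With one net inversion, constructive interference in reflection requires 2 n t cos θ_r = (m + ½) λ.
Snell's law: 1.219 sin 46.7° = 2.498 sin θ_r → sin θ_r = 0.355, cos θ_r = 0.935.
Minimum at m = 0: t = λ / (4 n cos θ_r) = 518 / (4 × 2.498 × 0.935) = 55.5 nm.

55.5 nm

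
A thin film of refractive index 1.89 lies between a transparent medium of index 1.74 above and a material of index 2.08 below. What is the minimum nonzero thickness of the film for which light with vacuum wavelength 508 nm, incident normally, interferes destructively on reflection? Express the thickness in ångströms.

672 Å

At the upper boundary (n = 1.74 to n = 1.89) the reflected ray undergoes a half-wave phase shift.
Ray reflecting at the bottom interface goes from n = 1.89 toward n = 2.08: a half-wave phase shift.
Zero or two π shifts → no net half-wave offset.
For weak reflection here: 2 n t = (m + ½) λ.
Minimum at m = 0: t = λ / (4 n) = 508 / (4 × 1.89) = 67.2 nm.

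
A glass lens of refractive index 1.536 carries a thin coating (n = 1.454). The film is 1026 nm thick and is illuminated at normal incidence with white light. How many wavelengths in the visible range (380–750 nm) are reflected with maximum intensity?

Top surface (1.0 → 1.454): reflection off a higher-index medium gives a half-wave phase shift.
Ray reflecting at the bottom interface goes from n = 1.454 toward n = 1.536: a half-wave phase shift.
The two reflections carry the same phase change, so no net offset.
For bright reflection here: 2 n t = m λ.
λ = 2 n t / m = 2984 / m nm.
m=3: 995 nm (IR); m=4: 746 nm (visible); m=5: 597 nm (visible); m=6: 497 nm (visible); m=7: 426 nm (visible); m=8: 373 nm (UV).

4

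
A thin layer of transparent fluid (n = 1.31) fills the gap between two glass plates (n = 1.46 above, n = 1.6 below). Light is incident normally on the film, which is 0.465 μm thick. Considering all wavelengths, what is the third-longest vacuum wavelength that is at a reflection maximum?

487 nm

Top surface (1.46 → 1.31): reflection off a lower-index medium gives no phase shift.
Ray reflecting at the bottom interface goes from n = 1.31 toward n = 1.6: a half-wave phase shift.
Exactly one π shift → a net half-wave offset.
For strong reflection here: 2 n t = (m + ½) λ.
λ = 2 n t / (m + ½). The third-longest wavelength is m = 2: λ = 2 × 1.31 × 465 / 2.50 = 487 nm.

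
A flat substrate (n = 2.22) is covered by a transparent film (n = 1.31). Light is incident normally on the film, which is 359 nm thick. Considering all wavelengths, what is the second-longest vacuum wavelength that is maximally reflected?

Ray reflecting at the top interface goes from n = 1.0 toward n = 1.31: a half-wave phase shift.
Ray reflecting at the bottom interface goes from n = 1.31 toward n = 2.22: a half-wave phase shift.
Net: no relative phase inversion (both shifts match).
So the condition for constructive reflection is 2 n t = m λ.
λ = 2 n t / m. The second-longest wavelength is m = 2: λ = 2 × 1.31 × 359 / 2.00 = 470 nm.

470 nm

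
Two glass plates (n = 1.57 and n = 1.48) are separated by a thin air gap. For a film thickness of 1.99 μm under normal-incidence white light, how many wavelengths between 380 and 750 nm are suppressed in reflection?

5

Top surface (1.57 → 1.0): reflection off a lower-index medium gives no phase shift.
Bottom surface (1.0 → 1.48): reflection off a higher-index medium gives a half-wave phase shift.
The two reflections differ by half a wavelength.
For dark reflection here: 2 n t = m λ.
λ = 2 n t / m = 3980 / m nm.
m=5: 796 nm (IR); m=6: 663 nm (visible); m=7: 569 nm (visible); m=8: 498 nm (visible); m=9: 442 nm (visible); m=10: 398 nm (visible); m=11: 362 nm (UV).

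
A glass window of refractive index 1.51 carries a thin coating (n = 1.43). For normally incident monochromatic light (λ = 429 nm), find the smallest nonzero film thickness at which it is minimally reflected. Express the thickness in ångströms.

750 Å

At the upper boundary (n = 1.0 to n = 1.43) the reflected ray undergoes a half-wave phase shift.
At the lower boundary (n = 1.43 to n = 1.51) the reflected ray undergoes a half-wave phase shift.
Zero or two π shifts → no net half-wave offset.
So the condition for destructive reflection is 2 n t = (m + ½) λ.
Minimum at m = 0: t = λ / (4 n) = 429 / (4 × 1.43) = 75.0 nm.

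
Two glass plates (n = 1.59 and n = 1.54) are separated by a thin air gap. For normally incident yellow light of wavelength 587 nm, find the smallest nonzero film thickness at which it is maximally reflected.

At the upper boundary (n = 1.59 to n = 1.0) the reflected ray undergoes no phase shift.
Ray reflecting at the bottom interface goes from n = 1.0 toward n = 1.54: a half-wave phase shift.
The two reflections differ by half a wavelength.
With one net inversion, constructive interference in reflection requires 2 n t = (m + ½) λ.
Minimum at m = 0: t = λ / (4 n) = 587 / (4 × 1.0) = 147 nm.

147 nm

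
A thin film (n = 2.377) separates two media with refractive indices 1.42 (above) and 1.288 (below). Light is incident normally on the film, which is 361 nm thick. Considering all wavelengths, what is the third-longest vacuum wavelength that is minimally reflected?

572 nm

Top surface (1.42 → 2.377): reflection off a higher-index medium gives a half-wave phase shift.
At the lower boundary (n = 2.377 to n = 1.288) the reflected ray undergoes no phase shift.
Exactly one π shift → a net half-wave offset.
For dark reflection here: 2 n t = m λ.
λ = 2 n t / m. The third-longest wavelength is m = 3: λ = 2 × 2.377 × 361 / 3.00 = 572 nm.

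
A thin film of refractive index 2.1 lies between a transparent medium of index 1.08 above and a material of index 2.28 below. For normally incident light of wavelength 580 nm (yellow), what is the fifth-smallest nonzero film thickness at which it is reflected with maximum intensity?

690 nm

At the upper boundary (n = 1.08 to n = 2.1) the reflected ray undergoes a half-wave phase shift.
Bottom surface (2.1 → 2.28): reflection off a higher-index medium gives a half-wave phase shift.
Zero or two π shifts → no net half-wave offset.
So the condition for constructive reflection is 2 n t = m λ.
The fifth-smallest nonzero thickness corresponds to m = 5: t = m λ / (2 n) = 5.00 × 580 / (2 × 2.1) = 690 nm.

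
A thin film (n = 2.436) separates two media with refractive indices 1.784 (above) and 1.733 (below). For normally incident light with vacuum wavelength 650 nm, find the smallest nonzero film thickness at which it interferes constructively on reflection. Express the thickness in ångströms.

At the upper boundary (n = 1.784 to n = 2.436) the reflected ray undergoes a half-wave phase shift.
At the lower boundary (n = 2.436 to n = 1.733) the reflected ray undergoes no phase shift.
The two reflections differ by half a wavelength.
With one net inversion, constructive interference in reflection requires 2 n t = (m + ½) λ.
Minimum at m = 0: t = λ / (4 n) = 650 / (4 × 2.436) = 66.7 nm.

667 Å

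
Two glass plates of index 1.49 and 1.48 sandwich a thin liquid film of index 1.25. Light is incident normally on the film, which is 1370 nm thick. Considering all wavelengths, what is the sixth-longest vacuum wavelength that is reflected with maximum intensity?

Ray reflecting at the top interface goes from n = 1.49 toward n = 1.25: no phase shift.
Ray reflecting at the bottom interface goes from n = 1.25 toward n = 1.48: a half-wave phase shift.
Net: one phase inversion between the two reflected rays.
With one net inversion, constructive interference in reflection requires 2 n t = (m + ½) λ.
λ = 2 n t / (m + ½). The sixth-longest wavelength is m = 5: λ = 2 × 1.25 × 1370 / 5.50 = 623 nm.

623 nm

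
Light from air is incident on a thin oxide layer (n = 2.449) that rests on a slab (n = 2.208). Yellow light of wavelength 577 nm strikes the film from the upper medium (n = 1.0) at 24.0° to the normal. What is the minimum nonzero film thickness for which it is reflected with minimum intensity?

119 nm

Top surface (1.0 → 2.449): reflection off a higher-index medium gives a half-wave phase shift.
Bottom surface (2.449 → 2.208): reflection off a lower-index medium gives no phase shift.
Exactly one π shift → a net half-wave offset.
For weak reflection here: 2 n t cos θ_r = m λ.
Snell's law: 1.0 sin 24.0° = 2.449 sin θ_r → sin θ_r = 0.166, cos θ_r = 0.986.
Minimum nonzero at m = 1: t = λ / (2 n cos θ_r) = 577 / (2 × 2.449 × 0.986) = 119 nm.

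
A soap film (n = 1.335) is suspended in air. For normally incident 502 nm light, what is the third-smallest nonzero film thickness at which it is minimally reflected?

Top surface (1.0 → 1.335): reflection off a higher-index medium gives a half-wave phase shift.
At the lower boundary (n = 1.335 to n = 1.0) the reflected ray undergoes no phase shift.
Net: one phase inversion between the two reflected rays.
With one net inversion, destructive interference in reflection requires 2 n t = m λ.
The third-smallest nonzero thickness corresponds to m = 3: t = m λ / (2 n) = 3.00 × 502 / (2 × 1.335) = 564 nm.

564 nm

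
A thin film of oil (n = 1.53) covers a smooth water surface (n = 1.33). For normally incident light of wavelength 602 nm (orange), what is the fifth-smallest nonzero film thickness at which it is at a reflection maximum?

Ray reflecting at the top interface goes from n = 1.0 toward n = 1.53: a half-wave phase shift.
Ray reflecting at the bottom interface goes from n = 1.53 toward n = 1.33: no phase shift.
The two reflections differ by half a wavelength.
With one net inversion, constructive interference in reflection requires 2 n t = (m + ½) λ.
The fifth-smallest nonzero thickness corresponds to m = 4: t = (m + ½) λ / (2 n) = 4.50 × 602 / (2 × 1.53) = 885 nm.

885 nm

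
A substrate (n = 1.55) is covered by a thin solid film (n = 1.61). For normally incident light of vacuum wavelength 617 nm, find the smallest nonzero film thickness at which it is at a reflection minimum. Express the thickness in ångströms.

Ray reflecting at the top interface goes from n = 1.0 toward n = 1.61: a half-wave phase shift.
At the lower boundary (n = 1.61 to n = 1.55) the reflected ray undergoes no phase shift.
Net: one phase inversion between the two reflected rays.
For minimum reflection here: 2 n t = m λ.
Minimum nonzero at m = 1: t = λ / (2 n) = 617 / (2 × 1.61) = 192 nm.

1916 Å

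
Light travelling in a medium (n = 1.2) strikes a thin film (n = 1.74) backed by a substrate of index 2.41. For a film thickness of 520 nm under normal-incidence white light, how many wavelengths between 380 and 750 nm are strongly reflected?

2

Ray reflecting at the top interface goes from n = 1.2 toward n = 1.74: a half-wave phase shift.
At the lower boundary (n = 1.74 to n = 2.41) the reflected ray undergoes a half-wave phase shift.
Net: no relative phase inversion (both shifts match).
For bright reflection here: 2 n t = m λ.
λ = 2 n t / m = 1810 / m nm.
m=2: 905 nm (IR); m=3: 603 nm (visible); m=4: 452 nm (visible); m=5: 362 nm (UV).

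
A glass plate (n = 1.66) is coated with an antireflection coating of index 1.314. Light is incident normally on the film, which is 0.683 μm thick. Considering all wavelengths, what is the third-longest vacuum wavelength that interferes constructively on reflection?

Top surface (1.0 → 1.314): reflection off a higher-index medium gives a half-wave phase shift.
At the lower boundary (n = 1.314 to n = 1.66) the reflected ray undergoes a half-wave phase shift.
Net: no relative phase inversion (both shifts match).
With no net inversion, constructive interference in reflection requires 2 n t = m λ.
λ = 2 n t / m. The third-longest wavelength is m = 3: λ = 2 × 1.314 × 683 / 3.00 = 598 nm.

598 nm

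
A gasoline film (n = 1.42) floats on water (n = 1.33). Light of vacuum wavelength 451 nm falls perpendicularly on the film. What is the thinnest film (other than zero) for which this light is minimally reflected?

Top surface (1.0 → 1.42): reflection off a higher-index medium gives a half-wave phase shift.
Bottom surface (1.42 → 1.33): reflection off a lower-index medium gives no phase shift.
Exactly one π shift → a net half-wave offset.
With one net inversion, destructive interference in reflection requires 2 n t = m λ.
Minimum nonzero at m = 1: t = λ / (2 n) = 451 / (2 × 1.42) = 159 nm.

159 nm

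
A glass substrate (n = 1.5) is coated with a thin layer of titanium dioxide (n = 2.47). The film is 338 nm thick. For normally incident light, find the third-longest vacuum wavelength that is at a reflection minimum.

557 nm

Ray reflecting at the top interface goes from n = 1.0 toward n = 2.47: a half-wave phase shift.
At the lower boundary (n = 2.47 to n = 1.5) the reflected ray undergoes no phase shift.
Net: one phase inversion between the two reflected rays.
So the condition for destructive reflection is 2 n t = m λ.
λ = 2 n t / m. The third-longest wavelength is m = 3: λ = 2 × 2.47 × 338 / 3.00 = 557 nm.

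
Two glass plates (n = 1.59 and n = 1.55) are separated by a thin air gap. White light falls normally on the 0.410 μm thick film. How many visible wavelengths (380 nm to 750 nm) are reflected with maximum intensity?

Ray reflecting at the top interface goes from n = 1.59 toward n = 1.0: no phase shift.
Ray reflecting at the bottom interface goes from n = 1.0 toward n = 1.55: a half-wave phase shift.
The two reflections differ by half a wavelength.
With one net inversion, constructive interference in reflection requires 2 n t = (m + ½) λ.
λ = 2 n t / (m + ½) = 820 / (m + ½) nm.
m=0: 1640 nm (IR); m=1: 547 nm (visible); m=2: 328 nm (UV).

1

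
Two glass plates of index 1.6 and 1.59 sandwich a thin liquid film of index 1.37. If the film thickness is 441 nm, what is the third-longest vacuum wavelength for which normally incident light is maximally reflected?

483 nm

Ray reflecting at the top interface goes from n = 1.6 toward n = 1.37: no phase shift.
At the lower boundary (n = 1.37 to n = 1.59) the reflected ray undergoes a half-wave phase shift.
Exactly one π shift → a net half-wave offset.
So the condition for constructive reflection is 2 n t = (m + ½) λ.
λ = 2 n t / (m + ½). The third-longest wavelength is m = 2: λ = 2 × 1.37 × 441 / 2.50 = 483 nm.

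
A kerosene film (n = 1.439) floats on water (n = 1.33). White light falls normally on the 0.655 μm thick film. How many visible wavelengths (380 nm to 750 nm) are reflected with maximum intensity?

2

Top surface (1.0 → 1.439): reflection off a higher-index medium gives a half-wave phase shift.
Bottom surface (1.439 → 1.33): reflection off a lower-index medium gives no phase shift.
The two reflections differ by half a wavelength.
With one net inversion, constructive interference in reflection requires 2 n t = (m + ½) λ.
λ = 2 n t / (m + ½) = 1885 / (m + ½) nm.
m=2: 754 nm (IR); m=3: 539 nm (visible); m=4: 419 nm (visible); m=5: 343 nm (UV).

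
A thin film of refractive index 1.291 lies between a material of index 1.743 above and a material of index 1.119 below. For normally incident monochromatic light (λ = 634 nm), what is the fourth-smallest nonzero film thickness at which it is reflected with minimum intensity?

859 nm

Top surface (1.743 → 1.291): reflection off a lower-index medium gives no phase shift.
At the lower boundary (n = 1.291 to n = 1.119) the reflected ray undergoes no phase shift.
The two reflections carry the same phase change, so no net offset.
With no net inversion, destructive interference in reflection requires 2 n t = (m + ½) λ.
The fourth-smallest nonzero thickness corresponds to m = 3: t = (m + ½) λ / (2 n) = 3.50 × 634 / (2 × 1.291) = 859 nm.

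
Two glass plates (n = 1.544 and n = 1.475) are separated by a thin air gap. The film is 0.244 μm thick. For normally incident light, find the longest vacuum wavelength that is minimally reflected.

488 nm

At the upper boundary (n = 1.544 to n = 1.0) the reflected ray undergoes no phase shift.
Ray reflecting at the bottom interface goes from n = 1.0 toward n = 1.475: a half-wave phase shift.
Net: one phase inversion between the two reflected rays.
So the condition for destructive reflection is 2 n t = m λ.
λ = 2 n t / m. The longest wavelength is m = 1: λ = 2 × 1.0 × 244 / 1.00 = 488 nm.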